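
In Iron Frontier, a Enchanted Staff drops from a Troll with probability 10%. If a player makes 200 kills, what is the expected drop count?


Expected drops = kills * (drop_rate / 100)
= 200 * (10 / 100)
= 200 * 0.1
= 20.0

20.0 drops


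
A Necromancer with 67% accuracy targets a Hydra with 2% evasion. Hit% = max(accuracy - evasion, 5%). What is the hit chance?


accuracy - evasion = 67 - 2 = 65
Apply floor: max(65, 5) = 65
Hit chance = 65%

65%


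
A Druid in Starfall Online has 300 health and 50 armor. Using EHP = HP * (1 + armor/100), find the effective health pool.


EHP = 300 * (1 + 50/100)
= 300 * (1 + 0.5)
= 300 * 1.5
= 450.0

450.0 EHP


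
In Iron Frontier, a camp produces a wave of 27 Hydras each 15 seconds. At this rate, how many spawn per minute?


Spawns per minute = count * (60 / interval)
= 27 * (60 / 15)
= 27 * 4.0
= 108.0

108.0 per minute


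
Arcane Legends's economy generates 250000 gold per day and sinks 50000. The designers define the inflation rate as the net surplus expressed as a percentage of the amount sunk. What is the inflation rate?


Net gold = 250000 - 50000 = 200000
Inflation rate = net / sunk * 100 = 200000 / 50000 * 100
= 4.0 * 100
= 400.00%

400.00%


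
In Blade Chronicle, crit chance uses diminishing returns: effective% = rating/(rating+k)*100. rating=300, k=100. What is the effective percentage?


effective% = rating / (rating + k) * 100
= 300 / (300 + 100) * 100
= 300 / 400 * 100
= 0.75 * 100
= 75.00%

75.00%


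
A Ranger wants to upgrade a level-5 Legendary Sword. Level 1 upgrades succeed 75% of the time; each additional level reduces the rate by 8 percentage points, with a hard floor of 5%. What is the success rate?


raw_rate = 75 - 8 * (5 - 1)
= 75 - 8 * 4
= 75 - 32
= 43
Apply floor: max(43, 5) = 43%

43%


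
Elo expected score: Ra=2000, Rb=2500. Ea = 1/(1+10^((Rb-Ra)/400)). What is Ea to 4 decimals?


Elo expected score: Ea = 1/(1 + 10^((Rb-Ra)/400))
Rb - Ra = 2500 - 2000 = 500
(Rb-Ra)/400 = 500/400 = 1.25
10^1.25 = 17.782794
Ea = 1/(1 + 17.782794) = 1/18.782794 = 0.0532

0.0532


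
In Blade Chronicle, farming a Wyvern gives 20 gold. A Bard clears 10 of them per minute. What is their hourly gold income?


Gold per minute = 20 * 10 = 200
Gold per hour = 200 * 60 = 12000

12000 gold/hour


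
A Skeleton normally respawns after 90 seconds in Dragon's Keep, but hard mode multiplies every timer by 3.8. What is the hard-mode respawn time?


Respawn time = base * multiplier
= 90 * 3.8
= 342.0 seconds

342.0 seconds


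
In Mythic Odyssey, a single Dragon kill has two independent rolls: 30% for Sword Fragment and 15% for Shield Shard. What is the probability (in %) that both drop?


For independent events, P(both) = P(A) * P(B)
= 30% * 15%
= 450 / 100 %
= 4.5%

4.5%


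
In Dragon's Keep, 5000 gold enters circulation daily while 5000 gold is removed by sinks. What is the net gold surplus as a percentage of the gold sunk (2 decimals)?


Net gold = 5000 - 5000 = 0
Inflation rate = net / sunk * 100 = 0 / 5000 * 100
= 0.0 * 100
= 0.00%

0.00%


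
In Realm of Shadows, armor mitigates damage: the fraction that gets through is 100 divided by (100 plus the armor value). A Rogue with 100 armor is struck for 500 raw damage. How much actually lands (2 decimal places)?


actual = 500 * 100 / (100 + 100)
= 500 * 100 / 200
= 50000 / 200
= 250.00

250.00 damage


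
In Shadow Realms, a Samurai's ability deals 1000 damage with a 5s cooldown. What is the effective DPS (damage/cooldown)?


DPS = damage / cooldown
= 1000 / 5
= 200.00

200.00 DPS


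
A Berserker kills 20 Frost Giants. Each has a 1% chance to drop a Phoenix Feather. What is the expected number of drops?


Expected drops = kills * (drop_rate / 100)
= 20 * (1 / 100)
= 20 * 0.01
= 0.2

0.2 drops


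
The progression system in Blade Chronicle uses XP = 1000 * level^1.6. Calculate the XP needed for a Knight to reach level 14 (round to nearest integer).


XP = 1000 * level^1.6
Substitute level = 14:
XP = 1000 * 14^1.6
= 1000 * 68.2032
= 68203

68203 XP


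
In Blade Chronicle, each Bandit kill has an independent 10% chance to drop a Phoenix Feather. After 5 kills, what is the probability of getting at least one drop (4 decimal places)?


P(at least one) = 1 - P(none) = 1 - (1-p)^n
p = 10/100 = 0.1
1 - p = 0.9
(1 - p)^5 = 0.9^5 = 0.590490
P(at least one) = 1 - 0.590490 = 0.4095

0.4095


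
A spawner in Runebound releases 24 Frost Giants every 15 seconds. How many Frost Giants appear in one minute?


Spawns per minute = count * (60 / interval)
= 24 * (60 / 15)
= 24 * 4.0
= 96.0

96.0 per minute


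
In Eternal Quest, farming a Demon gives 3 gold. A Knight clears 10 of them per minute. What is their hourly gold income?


Gold per minute = 3 * 10 = 30
Gold per hour = 30 * 60 = 1800

1800 gold/hour


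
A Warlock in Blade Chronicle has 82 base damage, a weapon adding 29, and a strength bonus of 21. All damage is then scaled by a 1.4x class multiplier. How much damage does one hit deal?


Sum base + weapon + str = 82 + 29 + 21 = 132
Multiply by 1.4:
132 * 1.4 = 184.8

184.8 damage


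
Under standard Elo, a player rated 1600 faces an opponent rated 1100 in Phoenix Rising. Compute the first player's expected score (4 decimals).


Elo expected score: Ea = 1/(1 + 10^((Rb-Ra)/400))
Rb - Ra = 1100 - 1600 = -500
(Rb-Ra)/400 = -500/400 = -1.25
10^-1.25 = 0.056234
Ea = 1/(1 + 0.056234) = 1/1.056234 = 0.9468

0.9468


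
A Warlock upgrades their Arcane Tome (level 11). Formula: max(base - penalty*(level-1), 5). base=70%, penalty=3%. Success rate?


raw_rate = 70 - 3 * (11 - 1)
= 70 - 3 * 10
= 70 - 30
= 40
Apply floor: max(40, 5) = 40%

40%


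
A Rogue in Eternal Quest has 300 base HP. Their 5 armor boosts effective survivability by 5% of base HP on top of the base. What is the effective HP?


EHP = 300 * (1 + 5/100)
= 300 * (1 + 0.05)
= 300 * 1.05
= 315.0

315.0 EHP


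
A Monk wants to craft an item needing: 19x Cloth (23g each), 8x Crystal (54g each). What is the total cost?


Cost breakdown:
  Cloth: 19 * 23 = 437
  Crystal: 8 * 54 = 432
Total = 437 + 432 = 869

869 gold


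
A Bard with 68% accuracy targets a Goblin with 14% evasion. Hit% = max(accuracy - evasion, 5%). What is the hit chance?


accuracy - evasion = 68 - 14 = 54
Apply floor: max(54, 5) = 54
Hit chance = 54%

54%


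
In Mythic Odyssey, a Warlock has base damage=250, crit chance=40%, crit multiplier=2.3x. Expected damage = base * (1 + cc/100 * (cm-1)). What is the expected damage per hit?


E[dmg] = base * (1 + crit_chance * (crit_mult - 1))
cc as decimal = 40/100 = 0.4
cm - 1 = 2.3 - 1 = 1.3
Bonus factor = 0.4 * 1.3 = 0.52
Total multiplier = 1 + 0.52 = 1.52
Expected damage = 250 * 1.52 = 380.00

380.00 damage


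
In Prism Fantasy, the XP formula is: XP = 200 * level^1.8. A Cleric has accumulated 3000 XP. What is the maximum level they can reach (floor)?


XP = 200 * level^1.8, so level = (XP / 200)^(1/1.8)
= (3000 / 200)^(1/1.8)
= 15.0^0.5556
= 4.5018
Floor: level = 4

level 4


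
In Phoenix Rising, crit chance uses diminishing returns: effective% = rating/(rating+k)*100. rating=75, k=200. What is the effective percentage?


effective% = rating / (rating + k) * 100
= 75 / (75 + 200) * 100
= 75 / 275 * 100
= 0.272727 * 100
= 27.27%

27.27%


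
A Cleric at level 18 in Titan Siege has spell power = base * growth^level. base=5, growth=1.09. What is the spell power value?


value = base * growth^level
= 5 * 1.09^18
= 5 * 4.71712
= 23.59

23.59 spell power


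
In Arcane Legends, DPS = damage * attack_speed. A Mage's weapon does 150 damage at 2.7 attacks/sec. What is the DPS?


DPS = damage * attack_speed
= 150 * 2.7
= 405.0

405.0 DPS


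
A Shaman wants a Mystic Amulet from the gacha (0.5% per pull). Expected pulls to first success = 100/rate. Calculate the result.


Expected pulls for a geometric distribution = 1/p = 100 / rate%
= 100 / 0.5
= 200.0

200.0 pulls


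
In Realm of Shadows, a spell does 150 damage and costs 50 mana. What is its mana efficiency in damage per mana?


Efficiency = damage / mana
= 150 / 50
= 3.00

3.00 dmg/mana


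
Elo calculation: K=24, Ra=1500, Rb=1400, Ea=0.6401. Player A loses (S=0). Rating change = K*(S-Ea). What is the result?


Elo update: delta = K * (S - Ea), where S = 0 (loses)
S - Ea = 0 - 0.6401 = -0.6401
Rating change = 24 * -0.6401
= -15.36

-15.36 rating points


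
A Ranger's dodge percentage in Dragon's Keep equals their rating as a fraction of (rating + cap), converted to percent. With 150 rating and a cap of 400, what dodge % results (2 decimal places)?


dodge% = 150 / (150 + 400) * 100
= 150 / 550 * 100
= 0.272727 * 100
= 27.27%

27.27%


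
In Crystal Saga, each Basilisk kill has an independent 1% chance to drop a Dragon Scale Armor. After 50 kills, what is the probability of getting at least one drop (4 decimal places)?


P(at least one) = 1 - P(none) = 1 - (1-p)^n
p = 1/100 = 0.01
1 - p = 0.99
(1 - p)^50 = 0.99^50 = 0.605006
P(at least one) = 1 - 0.605006 = 0.3950

0.3950


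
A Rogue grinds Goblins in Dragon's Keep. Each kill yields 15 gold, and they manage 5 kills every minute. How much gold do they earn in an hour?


Gold per minute = 15 * 5 = 75
Gold per hour = 75 * 60 = 4500

4500 gold/hour


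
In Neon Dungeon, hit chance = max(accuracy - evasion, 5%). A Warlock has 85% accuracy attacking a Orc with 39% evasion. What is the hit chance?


accuracy - evasion = 85 - 39 = 46
Apply floor: max(46, 5) = 46
Hit chance = 46%

46%


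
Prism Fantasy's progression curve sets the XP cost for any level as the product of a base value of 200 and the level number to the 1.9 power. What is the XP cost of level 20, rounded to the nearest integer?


XP = 200 * level^1.9
Substitute level = 20:
XP = 200 * 20^1.9
= 200 * 296.4538
= 59291

59291 XP


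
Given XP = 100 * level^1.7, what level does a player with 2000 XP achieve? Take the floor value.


XP = 100 * level^1.7, so level = (XP / 100)^(1/1.7)
= (2000 / 100)^(1/1.7)
= 20.0^0.5882
= 5.8252
Floor: level = 5

level 5


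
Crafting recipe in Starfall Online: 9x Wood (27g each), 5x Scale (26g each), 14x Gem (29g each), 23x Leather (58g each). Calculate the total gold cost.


Cost breakdown:
  Wood: 9 * 27 = 243
  Scale: 5 * 26 = 130
  Gem: 14 * 29 = 406
  Leather: 23 * 58 = 1334
Total = 243 + 130 + 406 + 1334 = 2113

2113 gold


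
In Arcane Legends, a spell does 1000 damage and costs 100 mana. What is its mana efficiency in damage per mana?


Efficiency = damage / mana
= 1000 / 100
= 10.00

10.00 dmg/mana


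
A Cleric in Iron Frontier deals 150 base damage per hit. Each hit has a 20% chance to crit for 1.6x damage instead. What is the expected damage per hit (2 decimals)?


E[dmg] = base * (1 + crit_chance * (crit_mult - 1))
cc as decimal = 20/100 = 0.2
cm - 1 = 1.6 - 1 = 0.6
Bonus factor = 0.2 * 0.6 = 0.12
Total multiplier = 1 + 0.12 = 1.12
Expected damage = 150 * 1.12 = 168.00

168.00 damage


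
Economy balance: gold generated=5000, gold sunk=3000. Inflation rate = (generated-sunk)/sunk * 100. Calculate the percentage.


Net gold = 5000 - 3000 = 2000
Inflation rate = net / sunk * 100 = 2000 / 3000 * 100
= 0.666667 * 100
= 66.67%

66.67%


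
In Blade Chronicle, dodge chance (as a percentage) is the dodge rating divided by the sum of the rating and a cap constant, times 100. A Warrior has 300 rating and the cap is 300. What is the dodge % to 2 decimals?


dodge% = 300 / (300 + 300) * 100
= 300 / 600 * 100
= 0.5 * 100
= 50.00%

50.00%


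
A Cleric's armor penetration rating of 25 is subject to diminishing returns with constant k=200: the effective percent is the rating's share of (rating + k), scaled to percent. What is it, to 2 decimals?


effective% = rating / (rating + k) * 100
= 25 / (25 + 200) * 100
= 25 / 225 * 100
= 0.111111 * 100
= 11.11%

11.11%


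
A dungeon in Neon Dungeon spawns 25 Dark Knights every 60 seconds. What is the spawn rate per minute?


Spawns per minute = count * (60 / interval)
= 25 * (60 / 60)
= 25 * 1.0
= 25.0

25.0 per minute


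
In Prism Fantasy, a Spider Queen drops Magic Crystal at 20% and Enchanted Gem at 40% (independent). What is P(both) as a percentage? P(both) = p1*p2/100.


For independent events, P(both) = P(A) * P(B)
= 20% * 40%
= 800 / 100 %
= 8.0%

8.0%


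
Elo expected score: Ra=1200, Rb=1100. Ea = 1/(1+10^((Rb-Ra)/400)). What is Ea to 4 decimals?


Elo expected score: Ea = 1/(1 + 10^((Rb-Ra)/400))
Rb - Ra = 1100 - 1200 = -100
(Rb-Ra)/400 = -100/400 = -0.25
10^-0.25 = 0.562341
Ea = 1/(1 + 0.562341) = 1/1.562341 = 0.6401

0.6401


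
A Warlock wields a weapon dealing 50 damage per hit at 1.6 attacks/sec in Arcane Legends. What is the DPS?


DPS = damage * attack_speed
= 50 * 1.6
= 80.0

80.0 DPS


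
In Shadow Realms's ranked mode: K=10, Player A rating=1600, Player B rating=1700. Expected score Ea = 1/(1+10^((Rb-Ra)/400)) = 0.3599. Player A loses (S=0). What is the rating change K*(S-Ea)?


Elo update: delta = K * (S - Ea), where S = 0 (loses)
S - Ea = 0 - 0.3599 = -0.3599
Rating change = 10 * -0.3599
= -3.60

-3.60 rating points


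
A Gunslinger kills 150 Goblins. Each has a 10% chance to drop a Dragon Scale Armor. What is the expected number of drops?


Expected drops = kills * (drop_rate / 100)
= 150 * (10 / 100)
= 150 * 0.1
= 15.0

15.0 drops


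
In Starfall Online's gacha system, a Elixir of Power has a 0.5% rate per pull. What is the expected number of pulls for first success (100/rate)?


Expected pulls for a geometric distribution = 1/p = 100 / rate%
= 100 / 0.5
= 200.0

200.0 pulls


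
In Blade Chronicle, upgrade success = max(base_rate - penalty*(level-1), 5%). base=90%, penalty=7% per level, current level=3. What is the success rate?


raw_rate = 90 - 7 * (3 - 1)
= 90 - 7 * 2
= 90 - 14
= 76
Apply floor: max(76, 5) = 76%

76%


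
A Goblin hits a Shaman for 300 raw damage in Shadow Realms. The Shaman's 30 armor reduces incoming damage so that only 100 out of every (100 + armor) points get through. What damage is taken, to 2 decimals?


actual = 300 * 100 / (100 + 30)
= 300 * 100 / 130
= 30000 / 130
= 230.77

230.77 damage


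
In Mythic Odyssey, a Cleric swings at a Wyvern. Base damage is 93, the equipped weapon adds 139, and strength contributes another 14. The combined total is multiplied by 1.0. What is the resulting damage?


Sum base + weapon + str = 93 + 139 + 14 = 246
Multiply by 1.0:
246 * 1.0 = 246.0

246.0 damage


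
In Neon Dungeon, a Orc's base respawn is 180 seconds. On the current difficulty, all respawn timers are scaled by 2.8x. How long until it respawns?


Respawn time = base * multiplier
= 180 * 2.8
= 504.0 seconds

504.0 seconds


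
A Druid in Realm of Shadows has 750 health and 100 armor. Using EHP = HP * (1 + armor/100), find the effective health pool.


EHP = 750 * (1 + 100/100)
= 750 * (1 + 1.0)
= 750 * 2.0
= 1500.0

1500.0 EHP


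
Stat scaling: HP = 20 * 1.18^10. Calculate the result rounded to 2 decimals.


value = base * growth^level
= 20 * 1.18^10
= 20 * 5.233836
= 104.68

104.68 HP


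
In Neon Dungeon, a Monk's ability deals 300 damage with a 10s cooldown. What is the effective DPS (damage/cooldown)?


DPS = damage / cooldown
= 300 / 10
= 30.00

30.00 DPS


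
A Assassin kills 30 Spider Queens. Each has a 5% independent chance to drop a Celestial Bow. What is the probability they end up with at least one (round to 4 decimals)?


P(at least one) = 1 - P(none) = 1 - (1-p)^n
p = 5/100 = 0.05
1 - p = 0.95
(1 - p)^30 = 0.95^30 = 0.214639
P(at least one) = 1 - 0.214639 = 0.7854

0.7854


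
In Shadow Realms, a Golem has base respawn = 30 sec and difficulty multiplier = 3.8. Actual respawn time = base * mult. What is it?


Respawn time = base * multiplier
= 30 * 3.8
= 114.0 seconds

114.0 seconds


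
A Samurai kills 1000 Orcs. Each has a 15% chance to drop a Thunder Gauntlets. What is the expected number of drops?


Expected drops = kills * (drop_rate / 100)
= 1000 * (15 / 100)
= 1000 * 0.15
= 150.0

150.0 drops


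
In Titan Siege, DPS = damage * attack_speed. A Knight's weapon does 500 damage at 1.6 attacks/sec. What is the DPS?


DPS = damage * attack_speed
= 500 * 1.6
= 800.0

800.0 DPS


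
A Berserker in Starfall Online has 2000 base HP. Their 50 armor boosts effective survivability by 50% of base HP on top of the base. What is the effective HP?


EHP = 2000 * (1 + 50/100)
= 2000 * (1 + 0.5)
= 2000 * 1.5
= 3000.0

3000.0 EHP


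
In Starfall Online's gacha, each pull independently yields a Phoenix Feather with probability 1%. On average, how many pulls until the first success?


Expected pulls for a geometric distribution = 1/p = 100 / rate%
= 100 / 1
= 100.0

100.0 pulls


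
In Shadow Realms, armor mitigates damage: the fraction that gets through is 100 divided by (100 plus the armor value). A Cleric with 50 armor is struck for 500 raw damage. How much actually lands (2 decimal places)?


actual = 500 * 100 / (100 + 50)
= 500 * 100 / 150
= 50000 / 150
= 333.33

333.33 damage


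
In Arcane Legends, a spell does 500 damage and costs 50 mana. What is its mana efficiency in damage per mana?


Efficiency = damage / mana
= 500 / 50
= 10.00

10.00 dmg/mana


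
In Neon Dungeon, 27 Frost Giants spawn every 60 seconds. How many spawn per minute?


Spawns per minute = count * (60 / interval)
= 27 * (60 / 60)
= 27 * 1.0
= 27.0

27.0 per minute


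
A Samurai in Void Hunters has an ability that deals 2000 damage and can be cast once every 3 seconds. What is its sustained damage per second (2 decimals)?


DPS = damage / cooldown
= 2000 / 3
= 666.67

666.67 DPS


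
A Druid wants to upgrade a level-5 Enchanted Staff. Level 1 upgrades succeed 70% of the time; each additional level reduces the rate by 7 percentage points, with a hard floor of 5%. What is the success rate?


raw_rate = 70 - 7 * (5 - 1)
= 70 - 7 * 4
= 70 - 28
= 42
Apply floor: max(42, 5) = 42%

42%


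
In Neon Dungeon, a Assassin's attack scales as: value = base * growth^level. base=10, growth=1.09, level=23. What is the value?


value = base * growth^level
= 10 * 1.09^23
= 10 * 7.257874
= 72.58

72.58 attack


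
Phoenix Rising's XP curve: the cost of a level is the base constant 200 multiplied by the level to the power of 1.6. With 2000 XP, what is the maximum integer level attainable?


XP = 200 * level^1.6, so level = (XP / 200)^(1/1.6)
= (2000 / 200)^(1/1.6)
= 10.0^0.625
= 4.217
Floor: level = 4

level 4


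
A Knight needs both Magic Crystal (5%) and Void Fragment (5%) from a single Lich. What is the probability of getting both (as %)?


For independent events, P(both) = P(A) * P(B)
= 5% * 5%
= 25 / 100 %
= 0.25%

0.25%


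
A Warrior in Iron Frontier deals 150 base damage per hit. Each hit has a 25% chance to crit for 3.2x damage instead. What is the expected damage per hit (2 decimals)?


E[dmg] = base * (1 + crit_chance * (crit_mult - 1))
cc as decimal = 25/100 = 0.25
cm - 1 = 3.2 - 1 = 2.2
Bonus factor = 0.25 * 2.2 = 0.55
Total multiplier = 1 + 0.55 = 1.55
Expected damage = 150 * 1.55 = 232.50

232.50 damage


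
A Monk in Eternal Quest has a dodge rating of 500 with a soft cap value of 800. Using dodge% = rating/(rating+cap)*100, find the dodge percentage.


dodge% = 500 / (500 + 800) * 100
= 500 / 1300 * 100
= 0.384615 * 100
= 38.46%

38.46%


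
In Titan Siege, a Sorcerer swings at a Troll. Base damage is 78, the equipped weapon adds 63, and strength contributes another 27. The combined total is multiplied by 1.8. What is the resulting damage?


Sum base + weapon + str = 78 + 63 + 27 = 168
Multiply by 1.8:
168 * 1.8 = 302.4

302.4 damage


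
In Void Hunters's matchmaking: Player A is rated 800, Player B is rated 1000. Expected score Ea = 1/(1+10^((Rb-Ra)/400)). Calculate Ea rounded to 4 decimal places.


Elo expected score: Ea = 1/(1 + 10^((Rb-Ra)/400))
Rb - Ra = 1000 - 800 = 200
(Rb-Ra)/400 = 200/400 = 0.5
10^0.5 = 3.162278
Ea = 1/(1 + 3.162278) = 1/4.162278 = 0.2403

0.2403


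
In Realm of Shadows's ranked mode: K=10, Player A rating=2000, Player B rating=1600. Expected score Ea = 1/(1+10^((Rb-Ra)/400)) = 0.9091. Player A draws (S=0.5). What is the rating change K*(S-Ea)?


Elo update: delta = K * (S - Ea), where S = 0.5 (draws)
S - Ea = 0.5 - 0.9091 = -0.4091
Rating change = 10 * -0.4091
= -4.09

-4.09 rating points


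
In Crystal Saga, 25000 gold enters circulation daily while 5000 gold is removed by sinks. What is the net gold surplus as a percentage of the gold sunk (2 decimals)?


Net gold = 25000 - 5000 = 20000
Inflation rate = net / sunk * 100 = 20000 / 5000 * 100
= 4.0 * 100
= 400.00%

400.00%


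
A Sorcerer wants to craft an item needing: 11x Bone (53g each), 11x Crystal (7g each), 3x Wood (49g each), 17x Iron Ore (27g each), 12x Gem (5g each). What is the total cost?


Cost breakdown:
  Bone: 11 * 53 = 583
  Crystal: 11 * 7 = 77
  Wood: 3 * 49 = 147
  Iron Ore: 17 * 27 = 459
  Gem: 12 * 5 = 60
Total = 583 + 77 + 147 + 459 + 60 = 1326

1326 gold


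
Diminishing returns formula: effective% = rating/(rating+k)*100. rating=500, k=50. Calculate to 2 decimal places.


effective% = rating / (rating + k) * 100
= 500 / (500 + 50) * 100
= 500 / 550 * 100
= 0.909091 * 100
= 90.91%

90.91%


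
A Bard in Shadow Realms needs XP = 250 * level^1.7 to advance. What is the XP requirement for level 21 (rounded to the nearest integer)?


XP = 250 * level^1.7
Substitute level = 21:
XP = 250 * 21^1.7
= 250 * 176.9183
= 44230

44230 XP


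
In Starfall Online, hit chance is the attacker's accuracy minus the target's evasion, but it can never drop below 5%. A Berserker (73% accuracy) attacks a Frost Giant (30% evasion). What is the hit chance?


accuracy - evasion = 73 - 30 = 43
Apply floor: max(43, 5) = 43
Hit chance = 43%

43%


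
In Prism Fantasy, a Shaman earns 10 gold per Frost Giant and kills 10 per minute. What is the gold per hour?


Gold per minute = 10 * 10 = 100
Gold per hour = 100 * 60 = 6000

6000 gold/hour


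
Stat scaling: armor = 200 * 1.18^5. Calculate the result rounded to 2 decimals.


value = base * growth^level
= 200 * 1.18^5
= 200 * 2.287758
= 457.55

457.55 armor


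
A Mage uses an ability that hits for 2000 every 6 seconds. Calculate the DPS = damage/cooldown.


DPS = damage / cooldown
= 2000 / 6
= 333.33

333.33 DPS


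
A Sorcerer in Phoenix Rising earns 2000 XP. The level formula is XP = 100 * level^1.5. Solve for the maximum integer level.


XP = 100 * level^1.5, so level = (XP / 100)^(1/1.5)
= (2000 / 100)^(1/1.5)
= 20.0^0.6667
= 7.3681
Floor: level = 7

level 7


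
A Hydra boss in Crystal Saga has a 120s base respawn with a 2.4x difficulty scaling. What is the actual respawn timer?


Respawn time = base * multiplier
= 120 * 2.4
= 288.0 seconds

288.0 seconds


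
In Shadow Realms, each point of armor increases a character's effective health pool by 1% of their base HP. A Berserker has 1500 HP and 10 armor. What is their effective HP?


EHP = 1500 * (1 + 10/100)
= 1500 * (1 + 0.1)
= 1500 * 1.1
= 1650.0

1650.0 EHP


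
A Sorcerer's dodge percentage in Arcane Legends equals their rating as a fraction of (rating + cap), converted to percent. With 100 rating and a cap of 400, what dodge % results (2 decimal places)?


dodge% = 100 / (100 + 400) * 100
= 100 / 500 * 100
= 0.2 * 100
= 20.00%

20.00%


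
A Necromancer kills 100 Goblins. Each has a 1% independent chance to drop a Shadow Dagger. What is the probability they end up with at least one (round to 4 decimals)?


P(at least one) = 1 - P(none) = 1 - (1-p)^n
p = 1/100 = 0.01
1 - p = 0.99
(1 - p)^100 = 0.99^100 = 0.366032
P(at least one) = 1 - 0.366032 = 0.6340

0.6340


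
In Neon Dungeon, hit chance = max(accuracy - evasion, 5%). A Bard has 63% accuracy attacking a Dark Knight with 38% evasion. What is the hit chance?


accuracy - evasion = 63 - 38 = 25
Apply floor: max(25, 5) = 25
Hit chance = 25%

25%


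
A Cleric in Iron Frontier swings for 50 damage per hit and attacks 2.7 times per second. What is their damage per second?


DPS = damage * attack_speed
= 50 * 2.7
= 135.0

135.0 DPS


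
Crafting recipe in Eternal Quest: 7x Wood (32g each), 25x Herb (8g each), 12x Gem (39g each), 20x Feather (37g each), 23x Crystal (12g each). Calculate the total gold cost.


Cost breakdown:
  Wood: 7 * 32 = 224
  Herb: 25 * 8 = 200
  Gem: 12 * 39 = 468
  Feather: 20 * 37 = 740
  Crystal: 23 * 12 = 276
Total = 224 + 200 + 468 + 740 + 276 = 1908

1908 gold


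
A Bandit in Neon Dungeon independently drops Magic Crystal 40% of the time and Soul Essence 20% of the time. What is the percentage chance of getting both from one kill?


For independent events, P(both) = P(A) * P(B)
= 40% * 20%
= 800 / 100 %
= 8.0%

8.0%


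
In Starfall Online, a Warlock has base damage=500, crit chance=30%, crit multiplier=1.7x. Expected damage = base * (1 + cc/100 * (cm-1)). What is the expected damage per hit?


E[dmg] = base * (1 + crit_chance * (crit_mult - 1))
cc as decimal = 30/100 = 0.3
cm - 1 = 1.7 - 1 = 0.7
Bonus factor = 0.3 * 0.7 = 0.21
Total multiplier = 1 + 0.21 = 1.21
Expected damage = 500 * 1.21 = 605.00

605.00 damage


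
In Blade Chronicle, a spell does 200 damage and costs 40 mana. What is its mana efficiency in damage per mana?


Efficiency = damage / mana
= 200 / 40
= 5.00

5.00 dmg/mana


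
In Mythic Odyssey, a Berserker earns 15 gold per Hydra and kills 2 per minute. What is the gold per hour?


Gold per minute = 15 * 2 = 30
Gold per hour = 30 * 60 = 1800

1800 gold/hour


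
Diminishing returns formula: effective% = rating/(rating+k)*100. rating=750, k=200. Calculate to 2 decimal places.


effective% = rating / (rating + k) * 100
= 750 / (750 + 200) * 100
= 750 / 950 * 100
= 0.789474 * 100
= 78.95%

78.95%


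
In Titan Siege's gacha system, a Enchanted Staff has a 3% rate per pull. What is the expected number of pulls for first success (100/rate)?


Expected pulls for a geometric distribution = 1/p = 100 / rate%
= 100 / 3
= 33.33

33.33 pulls


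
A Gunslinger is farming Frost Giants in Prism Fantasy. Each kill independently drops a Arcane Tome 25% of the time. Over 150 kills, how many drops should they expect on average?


Expected drops = kills * (drop_rate / 100)
= 150 * (25 / 100)
= 150 * 0.25
= 37.5

37.5 drops


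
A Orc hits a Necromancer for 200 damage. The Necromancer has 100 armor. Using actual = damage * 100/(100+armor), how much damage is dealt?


actual = 200 * 100 / (100 + 100)
= 200 * 100 / 200
= 20000 / 200
= 100.00

100.00 damage


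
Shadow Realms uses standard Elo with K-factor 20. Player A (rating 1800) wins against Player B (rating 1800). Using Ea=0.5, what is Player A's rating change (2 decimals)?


Elo update: delta = K * (S - Ea), where S = 1 (wins)
S - Ea = 1 - 0.5 = 0.5
Rating change = 20 * 0.5
= 10.00

10.00 rating points


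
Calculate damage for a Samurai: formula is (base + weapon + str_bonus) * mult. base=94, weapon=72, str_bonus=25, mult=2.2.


Sum base + weapon + str = 94 + 72 + 25 = 191
Multiply by 2.2:
191 * 2.2 = 420.2

420.2 damage


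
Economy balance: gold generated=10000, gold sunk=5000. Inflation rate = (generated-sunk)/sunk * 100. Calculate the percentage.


Net gold = 10000 - 5000 = 5000
Inflation rate = net / sunk * 100 = 5000 / 5000 * 100
= 1.0 * 100
= 100.00%

100.00%


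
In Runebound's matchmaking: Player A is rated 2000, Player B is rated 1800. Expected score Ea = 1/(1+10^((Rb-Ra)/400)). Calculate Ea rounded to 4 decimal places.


Elo expected score: Ea = 1/(1 + 10^((Rb-Ra)/400))
Rb - Ra = 1800 - 2000 = -200
(Rb-Ra)/400 = -200/400 = -0.5
10^-0.5 = 0.316228
Ea = 1/(1 + 0.316228) = 1/1.316228 = 0.7597

0.7597


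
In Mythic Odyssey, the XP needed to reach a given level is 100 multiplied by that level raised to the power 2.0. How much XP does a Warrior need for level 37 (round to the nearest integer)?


XP = 100 * level^2.0
Substitute level = 37:
XP = 100 * 37^2.0
= 100 * 1369.0
= 136900

136900 XP


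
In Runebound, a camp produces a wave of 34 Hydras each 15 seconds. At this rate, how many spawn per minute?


Spawns per minute = count * (60 / interval)
= 34 * (60 / 15)
= 34 * 4.0
= 136.0

136.0 per minute


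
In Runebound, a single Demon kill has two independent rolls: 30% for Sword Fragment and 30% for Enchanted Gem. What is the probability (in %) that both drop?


For independent events, P(both) = P(A) * P(B)
= 30% * 30%
= 900 / 100 %
= 9.0%

9.0%


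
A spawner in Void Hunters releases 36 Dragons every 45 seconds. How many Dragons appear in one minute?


Spawns per minute = count * (60 / interval)
= 36 * (60 / 45)
= 36 * 1.3333
= 48.0

48.0 per minute


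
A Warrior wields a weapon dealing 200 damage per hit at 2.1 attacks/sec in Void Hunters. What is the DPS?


DPS = damage * attack_speed
= 200 * 2.1
= 420.0

420.0 DPS


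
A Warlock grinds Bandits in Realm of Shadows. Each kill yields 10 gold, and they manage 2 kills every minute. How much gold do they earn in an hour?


Gold per minute = 10 * 2 = 20
Gold per hour = 20 * 60 = 1200

1200 gold/hour


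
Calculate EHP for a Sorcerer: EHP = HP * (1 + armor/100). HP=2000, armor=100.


EHP = 2000 * (1 + 100/100)
= 2000 * (1 + 1.0)
= 2000 * 2.0
= 4000.0

4000.0 EHP


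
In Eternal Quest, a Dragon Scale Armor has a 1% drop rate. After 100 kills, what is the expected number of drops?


Expected drops = kills * (drop_rate / 100)
= 100 * (1 / 100)
= 100 * 0.01
= 1.0

1.0 drops


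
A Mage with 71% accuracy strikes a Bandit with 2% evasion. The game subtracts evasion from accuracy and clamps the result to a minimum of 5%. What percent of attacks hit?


accuracy - evasion = 71 - 2 = 69
Apply floor: max(69, 5) = 69
Hit chance = 69%

69%


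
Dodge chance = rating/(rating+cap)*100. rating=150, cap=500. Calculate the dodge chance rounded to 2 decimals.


dodge% = 150 / (150 + 500) * 100
= 150 / 650 * 100
= 0.230769 * 100
= 23.08%

23.08%


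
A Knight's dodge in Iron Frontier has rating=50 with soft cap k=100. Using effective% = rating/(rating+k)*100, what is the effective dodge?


effective% = rating / (rating + k) * 100
= 50 / (50 + 100) * 100
= 50 / 150 * 100
= 0.333333 * 100
= 33.33%

33.33%


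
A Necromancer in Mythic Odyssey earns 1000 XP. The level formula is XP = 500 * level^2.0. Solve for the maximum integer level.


XP = 500 * level^2.0, so level = (XP / 500)^(1/2.0)
= (1000 / 500)^(1/2.0)
= 2.0^0.5
= 1.4142
Floor: level = 1

level 1


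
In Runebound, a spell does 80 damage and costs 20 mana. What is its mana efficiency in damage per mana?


Efficiency = damage / mana
= 80 / 20
= 4.00

4.00 dmg/mana


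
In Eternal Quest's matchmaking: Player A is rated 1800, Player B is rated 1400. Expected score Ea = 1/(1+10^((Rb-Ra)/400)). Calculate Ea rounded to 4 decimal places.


Elo expected score: Ea = 1/(1 + 10^((Rb-Ra)/400))
Rb - Ra = 1400 - 1800 = -400
(Rb-Ra)/400 = -400/400 = -1.0
10^-1.0 = 0.1
Ea = 1/(1 + 0.1) = 1/1.1 = 0.9091

0.9091


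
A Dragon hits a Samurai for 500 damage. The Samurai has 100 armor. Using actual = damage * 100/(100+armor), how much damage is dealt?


actual = 500 * 100 / (100 + 100)
= 500 * 100 / 200
= 50000 / 200
= 250.00

250.00 damage


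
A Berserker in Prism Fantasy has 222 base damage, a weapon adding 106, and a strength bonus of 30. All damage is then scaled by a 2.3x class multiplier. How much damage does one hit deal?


Sum base + weapon + str = 222 + 106 + 30 = 358
Multiply by 2.3:
358 * 2.3 = 823.4

823.4 damage


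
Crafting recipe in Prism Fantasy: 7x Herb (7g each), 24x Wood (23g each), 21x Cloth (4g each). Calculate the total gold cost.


Cost breakdown:
  Herb: 7 * 7 = 49
  Wood: 24 * 23 = 552
  Cloth: 21 * 4 = 84
Total = 49 + 552 + 84 = 685

685 gold


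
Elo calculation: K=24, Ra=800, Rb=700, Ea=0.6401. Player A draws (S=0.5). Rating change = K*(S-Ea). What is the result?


Elo update: delta = K * (S - Ea), where S = 0.5 (draws)
S - Ea = 0.5 - 0.6401 = -0.1401
Rating change = 24 * -0.1401
= -3.36

-3.36 rating points


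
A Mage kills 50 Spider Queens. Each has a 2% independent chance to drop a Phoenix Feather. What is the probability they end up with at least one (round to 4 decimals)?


P(at least one) = 1 - P(none) = 1 - (1-p)^n
p = 2/100 = 0.02
1 - p = 0.98
(1 - p)^50 = 0.98^50 = 0.364170
P(at least one) = 1 - 0.364170 = 0.6358

0.6358


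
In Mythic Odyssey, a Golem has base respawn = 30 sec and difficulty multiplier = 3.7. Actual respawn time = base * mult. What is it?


Respawn time = base * multiplier
= 30 * 3.7
= 111.0 seconds

111.0 seconds


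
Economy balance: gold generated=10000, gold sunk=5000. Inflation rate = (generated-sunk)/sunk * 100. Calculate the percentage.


Net gold = 10000 - 5000 = 5000
Inflation rate = net / sunk * 100 = 5000 / 5000 * 100
= 1.0 * 100
= 100.00%

100.00%


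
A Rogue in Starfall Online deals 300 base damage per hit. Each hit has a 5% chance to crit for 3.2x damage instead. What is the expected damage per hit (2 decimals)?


E[dmg] = base * (1 + crit_chance * (crit_mult - 1))
cc as decimal = 5/100 = 0.05
cm - 1 = 3.2 - 1 = 2.2
Bonus factor = 0.05 * 2.2 = 0.11
Total multiplier = 1 + 0.11 = 1.11
Expected damage = 300 * 1.11 = 333.00

333.00 damage


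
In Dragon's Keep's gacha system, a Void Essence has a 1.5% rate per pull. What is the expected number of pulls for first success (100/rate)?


Expected pulls for a geometric distribution = 1/p = 100 / rate%
= 100 / 1.5
= 66.67

66.67 pulls


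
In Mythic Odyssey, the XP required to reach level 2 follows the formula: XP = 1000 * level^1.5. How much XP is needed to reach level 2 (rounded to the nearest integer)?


XP = 1000 * level^1.5
Substitute level = 2:
XP = 1000 * 2^1.5
= 1000 * 2.8284
= 2828

2828 XP


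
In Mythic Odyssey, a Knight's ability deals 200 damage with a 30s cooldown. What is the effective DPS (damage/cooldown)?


DPS = damage / cooldown
= 200 / 30
= 6.67

6.67 DPS


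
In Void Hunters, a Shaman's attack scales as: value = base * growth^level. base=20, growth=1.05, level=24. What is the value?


value = base * growth^level
= 20 * 1.05^24
= 20 * 3.2251
= 64.50

64.50 attack


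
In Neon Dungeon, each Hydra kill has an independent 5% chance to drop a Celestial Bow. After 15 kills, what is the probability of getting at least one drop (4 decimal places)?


P(at least one) = 1 - P(none) = 1 - (1-p)^n
p = 5/100 = 0.05
1 - p = 0.95
(1 - p)^15 = 0.95^15 = 0.463291
P(at least one) = 1 - 0.463291 = 0.5367

0.5367


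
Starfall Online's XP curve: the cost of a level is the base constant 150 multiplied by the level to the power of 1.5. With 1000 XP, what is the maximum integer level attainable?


XP = 150 * level^1.5, so level = (XP / 150)^(1/1.5)
= (1000 / 150)^(1/1.5)
= 6.6667^0.6667
= 3.5422
Floor: level = 3

level 3


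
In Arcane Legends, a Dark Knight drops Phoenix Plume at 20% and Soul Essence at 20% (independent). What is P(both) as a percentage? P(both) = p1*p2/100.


For independent events, P(both) = P(A) * P(B)
= 20% * 20%
= 400 / 100 %
= 4.0%

4.0%


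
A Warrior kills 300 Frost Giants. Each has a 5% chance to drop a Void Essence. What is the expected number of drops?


Expected drops = kills * (drop_rate / 100)
= 300 * (5 / 100)
= 300 * 0.05
= 15.0

15.0 drops


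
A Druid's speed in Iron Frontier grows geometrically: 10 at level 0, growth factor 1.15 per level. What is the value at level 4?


value = base * growth^level
= 10 * 1.15^4
= 10 * 1.749006
= 17.49

17.49 speed


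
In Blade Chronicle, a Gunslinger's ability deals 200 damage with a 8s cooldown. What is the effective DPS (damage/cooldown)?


DPS = damage / cooldown
= 200 / 8
= 25.00

25.00 DPS


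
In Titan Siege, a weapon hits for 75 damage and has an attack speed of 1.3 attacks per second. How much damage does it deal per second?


DPS = damage * attack_speed
= 75 * 1.3
= 97.5

97.5 DPS


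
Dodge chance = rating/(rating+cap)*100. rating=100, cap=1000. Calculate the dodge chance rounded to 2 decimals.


dodge% = 100 / (100 + 1000) * 100
= 100 / 1100 * 100
= 0.090909 * 100
= 9.09%

9.09%


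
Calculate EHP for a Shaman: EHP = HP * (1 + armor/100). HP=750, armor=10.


EHP = 750 * (1 + 10/100)
= 750 * (1 + 0.1)
= 750 * 1.1
= 825.0

825.0 EHP


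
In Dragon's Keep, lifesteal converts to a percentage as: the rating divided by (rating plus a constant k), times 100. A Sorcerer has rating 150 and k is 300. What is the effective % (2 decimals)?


effective% = rating / (rating + k) * 100
= 150 / (150 + 300) * 100
= 150 / 450 * 100
= 0.333333 * 100
= 33.33%

33.33%


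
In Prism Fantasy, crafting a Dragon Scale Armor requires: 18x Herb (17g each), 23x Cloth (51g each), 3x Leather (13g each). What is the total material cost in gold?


Cost breakdown:
  Herb: 18 * 17 = 306
  Cloth: 23 * 51 = 1173
  Leather: 3 * 13 = 39
Total = 306 + 1173 + 39 = 1518

1518 gold


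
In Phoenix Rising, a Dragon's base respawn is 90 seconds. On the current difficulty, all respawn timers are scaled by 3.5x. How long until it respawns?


Respawn time = base * multiplier
= 90 * 3.5
= 315.0 seconds

315.0 seconds


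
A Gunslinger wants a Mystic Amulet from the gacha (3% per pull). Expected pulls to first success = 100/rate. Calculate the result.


Expected pulls for a geometric distribution = 1/p = 100 / rate%
= 100 / 3
= 33.33

33.33 pulls


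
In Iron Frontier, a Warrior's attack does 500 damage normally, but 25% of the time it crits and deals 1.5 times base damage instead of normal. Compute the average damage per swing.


E[dmg] = base * (1 + crit_chance * (crit_mult - 1))
cc as decimal = 25/100 = 0.25
cm - 1 = 1.5 - 1 = 0.5
Bonus factor = 0.25 * 0.5 = 0.125
Total multiplier = 1 + 0.125 = 1.125
Expected damage = 500 * 1.125 = 562.50

562.50 damage


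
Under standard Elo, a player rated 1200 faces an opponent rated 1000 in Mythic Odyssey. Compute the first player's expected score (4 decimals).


Elo expected score: Ea = 1/(1 + 10^((Rb-Ra)/400))
Rb - Ra = 1000 - 1200 = -200
(Rb-Ra)/400 = -200/400 = -0.5
10^-0.5 = 0.316228
Ea = 1/(1 + 0.316228) = 1/1.316228 = 0.7597

0.7597


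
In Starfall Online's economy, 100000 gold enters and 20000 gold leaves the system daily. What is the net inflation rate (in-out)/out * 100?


Net gold = 100000 - 20000 = 80000
Inflation rate = net / sunk * 100 = 80000 / 20000 * 100
= 4.0 * 100
= 400.00%

400.00%


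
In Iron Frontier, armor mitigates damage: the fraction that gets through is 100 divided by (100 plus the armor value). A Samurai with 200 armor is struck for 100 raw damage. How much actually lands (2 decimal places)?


actual = 100 * 100 / (100 + 200)
= 100 * 100 / 300
= 10000 / 300
= 33.33

33.33 damage


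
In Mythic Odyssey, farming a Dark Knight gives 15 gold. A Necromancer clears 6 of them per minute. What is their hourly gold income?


Gold per minute = 15 * 6 = 90
Gold per hour = 90 * 60 = 5400

5400 gold/hour


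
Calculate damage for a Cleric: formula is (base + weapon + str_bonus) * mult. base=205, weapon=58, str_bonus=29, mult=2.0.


Sum base + weapon + str = 205 + 58 + 29 = 292
Multiply by 2.0:
292 * 2.0 = 584.0

584.0 damage


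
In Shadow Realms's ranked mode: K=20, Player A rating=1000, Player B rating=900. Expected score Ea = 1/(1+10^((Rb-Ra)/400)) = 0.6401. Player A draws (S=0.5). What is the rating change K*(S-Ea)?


Elo update: delta = K * (S - Ea), where S = 0.5 (draws)
S - Ea = 0.5 - 0.6401 = -0.1401
Rating change = 20 * -0.1401
= -2.80

-2.80 rating points
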